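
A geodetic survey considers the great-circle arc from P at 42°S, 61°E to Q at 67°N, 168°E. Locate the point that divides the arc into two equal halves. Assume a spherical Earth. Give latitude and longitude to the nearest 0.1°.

Convert each endpoint to a unit vector on the sphere (x = cos φ cos λ, y = cos φ sin λ, z = sin φ).
The central angle between the endpoints is δ = arccos(p₁·p₂) ≈ 2.347 rad (134.5°).
Interpolate at f = 1/2 with slerp weights a = sin((1−f)δ)/sin δ ≈ 1.293, b = sin(fδ)/sin δ ≈ 1.293.
p = a·p₁ + b·p₂ ≈ (-0.028, 0.945, 0.325); φ = arcsin(p_z) ≈ 18.96°, λ = atan2(p_y, p_x) ≈ 91.72°.

≈ 19.0°N, 91.7°E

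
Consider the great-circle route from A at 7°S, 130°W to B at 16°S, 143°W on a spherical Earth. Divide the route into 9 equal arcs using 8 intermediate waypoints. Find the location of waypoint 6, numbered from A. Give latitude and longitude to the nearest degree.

≈ 13°S, 139°W

Convert each endpoint to a unit vector on the sphere (x = cos φ cos λ, y = cos φ sin λ, z = sin φ).
The central angle between the endpoints is δ = arccos(p₁·p₂) ≈ 0.272 rad (15.6°).
Interpolate at f = 6/9 with slerp weights a = sin((1−f)δ)/sin δ ≈ 0.337, b = sin(fδ)/sin δ ≈ 0.671.
p = a·p₁ + b·p₂ ≈ (-0.730, -0.645, -0.226); φ = arcsin(p_z) ≈ -13.07°, λ = atan2(p_y, p_x) ≈ -138.57°.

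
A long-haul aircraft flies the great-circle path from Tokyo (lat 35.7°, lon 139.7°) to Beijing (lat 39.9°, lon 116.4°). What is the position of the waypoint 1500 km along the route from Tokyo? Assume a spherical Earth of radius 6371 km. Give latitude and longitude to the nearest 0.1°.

The haversine formula gives a central angle δ ≈ 0.329 rad (18.8°) between the endpoints. The total great-circle distance is δ·R ≈ 0.329 × 6371 ≈ 2093 km, so the target fraction is f = 1500/2093 ≈ 0.717.
Interpolate at f ≈ 0.717 with slerp weights a = sin((1−f)δ)/sin δ ≈ 0.288, b = sin(fδ)/sin δ ≈ 0.723.
p = a·p₁ + b·p₂ ≈ (-0.425, 0.648, 0.632); φ = arcsin(p_z) ≈ 39.19°, λ = atan2(p_y, p_x) ≈ 123.26°.

≈ lat 39.2°, lon 123.3°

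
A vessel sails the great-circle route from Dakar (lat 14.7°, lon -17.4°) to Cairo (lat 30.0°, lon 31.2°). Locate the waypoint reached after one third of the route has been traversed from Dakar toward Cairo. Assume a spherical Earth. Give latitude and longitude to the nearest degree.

Write both endpoints as unit vectors p₁, p₂ with components (cos φ cos λ, cos φ sin λ, sin φ).
The central angle between the endpoints is δ = arccos(p₁·p₂) ≈ 0.822 rad (47.1°).
Interpolate at f = 1/3 with slerp weights a = sin((1−f)δ)/sin δ ≈ 0.711, b = sin(fδ)/sin δ ≈ 0.369.
p = a·p₁ + b·p₂ ≈ (0.930, -0.040, 0.365); φ = arcsin(p_z) ≈ 21.42°, λ = atan2(p_y, p_x) ≈ -2.46°.

≈ lat 21°, lon -2°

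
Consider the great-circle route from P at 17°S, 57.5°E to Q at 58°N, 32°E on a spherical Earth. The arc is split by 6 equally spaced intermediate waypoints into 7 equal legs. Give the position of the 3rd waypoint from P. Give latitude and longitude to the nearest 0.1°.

≈ 15.5°N, 49.8°E

Write both endpoints as unit vectors p₁, p₂ with components (cos φ cos λ, cos φ sin λ, sin φ).
The central angle between the endpoints is δ = arccos(p₁·p₂) ≈ 1.360 rad (77.9°).
Interpolate at f = 3/7 with slerp weights a = sin((1−f)δ)/sin δ ≈ 0.717, b = sin(fδ)/sin δ ≈ 0.563.
p = a·p₁ + b·p₂ ≈ (0.621, 0.736, 0.268); φ = arcsin(p_z) ≈ 15.52°, λ = atan2(p_y, p_x) ≈ 49.84°.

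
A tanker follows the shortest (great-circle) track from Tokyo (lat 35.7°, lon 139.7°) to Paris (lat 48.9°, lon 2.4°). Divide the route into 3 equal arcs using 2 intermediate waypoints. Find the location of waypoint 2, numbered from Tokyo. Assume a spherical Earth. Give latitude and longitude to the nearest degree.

≈ lat 68°, lon 47°

Write both endpoints as unit vectors p₁, p₂ with components (cos φ cos λ, cos φ sin λ, sin φ).
The central angle between the endpoints is δ = arccos(p₁·p₂) ≈ 1.523 rad (87.3°).
Interpolate at f = 2/3 with slerp weights a = sin((1−f)δ)/sin δ ≈ 0.487, b = sin(fδ)/sin δ ≈ 0.851.
p = a·p₁ + b·p₂ ≈ (0.257, 0.279, 0.925); φ = arcsin(p_z) ≈ 67.69°, λ = atan2(p_y, p_x) ≈ 47.33°.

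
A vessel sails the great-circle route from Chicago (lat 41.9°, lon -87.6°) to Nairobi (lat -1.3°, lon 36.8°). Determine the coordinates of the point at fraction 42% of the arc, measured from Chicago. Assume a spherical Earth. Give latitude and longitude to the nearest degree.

The haversine formula gives a central angle δ ≈ 2.021 rad (115.8°) between the endpoints.
Interpolate at f = 0.42 with slerp weights a = sin((1−f)δ)/sin δ ≈ 1.024, b = sin(fδ)/sin δ ≈ 0.834.
p = a·p₁ + b·p₂ ≈ (0.699, -0.262, 0.665); φ = arcsin(p_z) ≈ 41.67°, λ = atan2(p_y, p_x) ≈ -20.54°.

≈ lat 42°, lon -21°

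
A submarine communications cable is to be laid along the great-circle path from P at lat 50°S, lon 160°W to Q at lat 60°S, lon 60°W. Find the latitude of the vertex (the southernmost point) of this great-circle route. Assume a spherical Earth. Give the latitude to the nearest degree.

The great circle lies in the plane with unit normal n̂ = (p₁ × p₂)/|p₁ × p₂|.
Here n̂_z ≈ +0.399; the vertex latitude is φ_max = arccos|n̂_z| ≈ 66.5°.

≈ 67°S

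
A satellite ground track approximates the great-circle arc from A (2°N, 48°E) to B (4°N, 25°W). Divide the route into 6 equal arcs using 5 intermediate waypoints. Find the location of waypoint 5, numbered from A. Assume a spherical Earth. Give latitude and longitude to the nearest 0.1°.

Convert each endpoint to a unit vector on the sphere (x = cos φ cos λ, y = cos φ sin λ, z = sin φ).
The central angle between the endpoints is δ = arccos(p₁·p₂) ≈ 1.272 rad (72.9°).
Interpolate at f = 5/6 with slerp weights a = sin((1−f)δ)/sin δ ≈ 0.220, b = sin(fδ)/sin δ ≈ 0.913.
p = a·p₁ + b·p₂ ≈ (0.973, -0.221, 0.071); φ = arcsin(p_z) ≈ 4.09°, λ = atan2(p_y, p_x) ≈ -12.82°.

≈ (4.1°N, 12.8°W)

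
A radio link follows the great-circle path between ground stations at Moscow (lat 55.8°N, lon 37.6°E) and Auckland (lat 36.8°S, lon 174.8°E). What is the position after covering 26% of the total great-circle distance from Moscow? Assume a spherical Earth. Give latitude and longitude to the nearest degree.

From cos δ = sin φ₁ sin φ₂ + cos φ₁ cos φ₂ cos Δλ, the central angle is δ ≈ 2.542 rad (145.7°).
Interpolate at f = 0.26 with slerp weights a = sin((1−f)δ)/sin δ ≈ 1.688, b = sin(fδ)/sin δ ≈ 1.088.
p = a·p₁ + b·p₂ ≈ (-0.116, 0.658, 0.744); φ = arcsin(p_z) ≈ 48.09°, λ = atan2(p_y, p_x) ≈ 100.01°.

≈ lat 48°N, lon 100°E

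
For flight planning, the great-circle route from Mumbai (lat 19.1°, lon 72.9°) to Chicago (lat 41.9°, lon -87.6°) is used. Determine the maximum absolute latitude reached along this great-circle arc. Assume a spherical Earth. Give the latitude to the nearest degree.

≈ 75°

The great circle lies in the plane with unit normal n̂ = (p₁ × p₂)/|p₁ × p₂|.
Here n̂_z ≈ -0.262; the vertex latitude is φ_max = arccos|n̂_z| ≈ 74.8°.
Check via Clairaut: cos φ_max = |cos φ₁| · sin C = cos(19.1°)·sin(16.1°) ≈ 0.262, again giving ≈ 74.8°.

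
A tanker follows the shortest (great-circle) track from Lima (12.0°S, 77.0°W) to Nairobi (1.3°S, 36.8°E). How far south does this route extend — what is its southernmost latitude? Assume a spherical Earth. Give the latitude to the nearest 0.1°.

The great circle lies in the plane with unit normal n̂ = (p₁ × p₂)/|p₁ × p₂|.
Here n̂_z ≈ +0.972; the vertex latitude is φ_max = arccos|n̂_z| ≈ 13.7°.
Check via Clairaut: cos φ_max = |cos φ₁| · sin C = cos(12.0°)·sin(96.6°) ≈ 0.972, again giving ≈ 13.7°.

≈ 13.7°S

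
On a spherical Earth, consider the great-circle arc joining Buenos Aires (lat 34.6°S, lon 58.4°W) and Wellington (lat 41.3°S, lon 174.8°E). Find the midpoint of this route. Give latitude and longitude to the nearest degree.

≈ lat 60°S, lon 117°W

Convert each endpoint to a unit vector on the sphere (x = cos φ cos λ, y = cos φ sin λ, z = sin φ).
The central angle between the endpoints is δ = arccos(p₁·p₂) ≈ 1.566 rad (89.8°).
Interpolate at f = 1/2 with slerp weights a = sin((1−f)δ)/sin δ ≈ 0.706, b = sin(fδ)/sin δ ≈ 0.706.
p = a·p₁ + b·p₂ ≈ (-0.224, -0.447, -0.866); φ = arcsin(p_z) ≈ -60.04°, λ = atan2(p_y, p_x) ≈ -116.59°.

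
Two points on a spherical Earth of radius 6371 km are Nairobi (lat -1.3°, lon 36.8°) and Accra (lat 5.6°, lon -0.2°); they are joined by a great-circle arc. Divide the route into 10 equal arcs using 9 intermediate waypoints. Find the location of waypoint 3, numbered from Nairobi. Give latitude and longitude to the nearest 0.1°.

Convert each endpoint to a unit vector on the sphere (x = cos φ cos λ, y = cos φ sin λ, z = sin φ).
The central angle between the endpoints is δ = arccos(p₁·p₂) ≈ 0.656 rad (37.6°).
Interpolate at f = 3/10 with slerp weights a = sin((1−f)δ)/sin δ ≈ 0.727, b = sin(fδ)/sin δ ≈ 0.321.
p = a·p₁ + b·p₂ ≈ (0.901, 0.434, 0.015); φ = arcsin(p_z) ≈ 0.85°, λ = atan2(p_y, p_x) ≈ 25.73°.

≈ lat 0.8°, lon 25.7°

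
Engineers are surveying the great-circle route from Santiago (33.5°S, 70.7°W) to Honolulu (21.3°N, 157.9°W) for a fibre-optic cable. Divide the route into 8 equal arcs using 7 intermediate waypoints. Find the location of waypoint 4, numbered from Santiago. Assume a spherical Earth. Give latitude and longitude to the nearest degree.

≈ 8°S, 117°W

The haversine formula gives a central angle δ ≈ 1.734 rad (99.4°) between the endpoints.
Interpolate at f = 4/8 with slerp weights a = sin((1−f)δ)/sin δ ≈ 0.773, b = sin(fδ)/sin δ ≈ 0.773.
p = a·p₁ + b·p₂ ≈ (-0.454, -0.879, -0.146); φ = arcsin(p_z) ≈ -8.38°, λ = atan2(p_y, p_x) ≈ -117.32°.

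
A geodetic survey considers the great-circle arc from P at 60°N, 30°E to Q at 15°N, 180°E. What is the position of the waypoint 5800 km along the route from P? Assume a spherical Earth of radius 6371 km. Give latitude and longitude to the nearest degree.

Convert each endpoint to a unit vector on the sphere (x = cos φ cos λ, y = cos φ sin λ, z = sin φ).
The central angle between the endpoints is δ = arccos(p₁·p₂) ≈ 1.766 rad (101.2°). The total great-circle distance is δ·R ≈ 1.766 × 6371 ≈ 11252 km, so the target fraction is f = 5800/11252 ≈ 0.515.
Interpolate at f ≈ 0.515 with slerp weights a = sin((1−f)δ)/sin δ ≈ 0.770, b = sin(fδ)/sin δ ≈ 0.805.
p = a·p₁ + b·p₂ ≈ (-0.444, 0.192, 0.875); φ = arcsin(p_z) ≈ 61.04°, λ = atan2(p_y, p_x) ≈ 156.58°.

≈ 61°N, 157°E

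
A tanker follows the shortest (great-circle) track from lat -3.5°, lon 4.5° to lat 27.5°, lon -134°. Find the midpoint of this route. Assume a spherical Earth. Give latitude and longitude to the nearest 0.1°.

Write both endpoints as unit vectors p₁, p₂ with components (cos φ cos λ, cos φ sin λ, sin φ).
The central angle between the endpoints is δ = arccos(p₁·p₂) ≈ 2.334 rad (133.7°).
Interpolate at f = 1/2 with slerp weights a = sin((1−f)δ)/sin δ ≈ 1.273, b = sin(fδ)/sin δ ≈ 1.273.
p = a·p₁ + b·p₂ ≈ (0.482, -0.712, 0.510); φ = arcsin(p_z) ≈ 30.66°, λ = atan2(p_y, p_x) ≈ -55.91°.

≈ lat 30.7°, lon -55.9°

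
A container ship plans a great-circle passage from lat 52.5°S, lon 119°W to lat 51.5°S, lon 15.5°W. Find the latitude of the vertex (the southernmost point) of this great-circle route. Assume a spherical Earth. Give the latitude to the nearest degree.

≈ 64°S

The great circle lies in the plane with unit normal n̂ = (p₁ × p₂)/|p₁ × p₂|.
Here n̂_z ≈ +0.435; the vertex latitude is φ_max = arccos|n̂_z| ≈ 64.2°.
Check via Clairaut: cos φ_max = |cos φ₁| · sin C = cos(52.5°)·sin(134.3°) ≈ 0.435, again giving ≈ 64.2°.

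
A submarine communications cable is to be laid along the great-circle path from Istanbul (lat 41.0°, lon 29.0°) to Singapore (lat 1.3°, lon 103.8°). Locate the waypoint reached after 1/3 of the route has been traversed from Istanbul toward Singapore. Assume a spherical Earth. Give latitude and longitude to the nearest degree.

≈ lat 33°, lon 60°

The haversine formula gives a central angle δ ≈ 1.356 rad (77.7°) between the endpoints.
Interpolate at f = 1/3 with slerp weights a = sin((1−f)δ)/sin δ ≈ 0.804, b = sin(fδ)/sin δ ≈ 0.447.
p = a·p₁ + b·p₂ ≈ (0.424, 0.728, 0.538); φ = arcsin(p_z) ≈ 32.54°, λ = atan2(p_y, p_x) ≈ 59.78°.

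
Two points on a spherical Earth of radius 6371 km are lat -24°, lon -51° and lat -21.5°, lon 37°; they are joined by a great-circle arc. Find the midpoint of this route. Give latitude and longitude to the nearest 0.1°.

≈ lat -30.2°, lon -6.5°

Write both endpoints as unit vectors p₁, p₂ with components (cos φ cos λ, cos φ sin λ, sin φ).
The central angle between the endpoints is δ = arccos(p₁·p₂) ≈ 1.391 rad (79.7°).
Interpolate at f = 1/2 with slerp weights a = sin((1−f)δ)/sin δ ≈ 0.651, b = sin(fδ)/sin δ ≈ 0.651.
p = a·p₁ + b·p₂ ≈ (0.858, -0.098, -0.504); φ = arcsin(p_z) ≈ -30.24°, λ = atan2(p_y, p_x) ≈ -6.49°.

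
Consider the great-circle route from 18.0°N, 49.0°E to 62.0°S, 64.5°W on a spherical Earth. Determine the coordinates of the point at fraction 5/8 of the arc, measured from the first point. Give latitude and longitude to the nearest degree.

Write both endpoints as unit vectors p₁, p₂ with components (cos φ cos λ, cos φ sin λ, sin φ).
The central angle between the endpoints is δ = arccos(p₁·p₂) ≈ 2.039 rad (116.8°).
Interpolate at f = 5/8 with slerp weights a = sin((1−f)δ)/sin δ ≈ 0.775, b = sin(fδ)/sin δ ≈ 1.071.
p = a·p₁ + b·p₂ ≈ (0.700, 0.103, -0.706); φ = arcsin(p_z) ≈ -44.94°, λ = atan2(p_y, p_x) ≈ 8.33°.

≈ 45°S, 8°E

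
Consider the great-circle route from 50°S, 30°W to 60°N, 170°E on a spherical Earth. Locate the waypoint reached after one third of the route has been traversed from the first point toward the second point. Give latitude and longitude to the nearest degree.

≈ 2°S, 63°W

Convert each endpoint to a unit vector on the sphere (x = cos φ cos λ, y = cos φ sin λ, z = sin φ).
The central angle between the endpoints is δ = arccos(p₁·p₂) ≈ 2.878 rad (164.9°).
Interpolate at f = 1/3 with slerp weights a = sin((1−f)δ)/sin δ ≈ 3.606, b = sin(fδ)/sin δ ≈ 3.141.
p = a·p₁ + b·p₂ ≈ (0.461, -0.886, -0.043); φ = arcsin(p_z) ≈ -2.44°, λ = atan2(p_y, p_x) ≈ -62.52°.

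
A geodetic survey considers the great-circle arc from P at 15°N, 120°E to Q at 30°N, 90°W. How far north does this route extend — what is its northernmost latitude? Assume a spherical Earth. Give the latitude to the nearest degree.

≈ 59°N

The great circle lies in the plane with unit normal n̂ = (p₁ × p₂)/|p₁ × p₂|.
Here n̂_z ≈ +0.520; the vertex latitude is φ_max = arccos|n̂_z| ≈ 58.6°.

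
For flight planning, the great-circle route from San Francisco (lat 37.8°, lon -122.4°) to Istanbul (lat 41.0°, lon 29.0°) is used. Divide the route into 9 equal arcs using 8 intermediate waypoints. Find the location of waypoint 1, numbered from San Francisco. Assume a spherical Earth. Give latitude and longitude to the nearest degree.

≈ lat 48°, lon -117°

From cos δ = sin φ₁ sin φ₂ + cos φ₁ cos φ₂ cos Δλ, the central angle is δ ≈ 1.693 rad (97.0°).
Interpolate at f = 1/9 with slerp weights a = sin((1−f)δ)/sin δ ≈ 1.005, b = sin(fδ)/sin δ ≈ 0.188.
p = a·p₁ + b·p₂ ≈ (-0.301, -0.602, 0.740); φ = arcsin(p_z) ≈ 47.71°, λ = atan2(p_y, p_x) ≈ -116.60°.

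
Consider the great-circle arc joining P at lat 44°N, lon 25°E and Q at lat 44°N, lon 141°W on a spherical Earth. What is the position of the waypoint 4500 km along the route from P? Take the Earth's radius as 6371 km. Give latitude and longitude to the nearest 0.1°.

≈ lat 81.2°N, lon 22.6°W

Convert each endpoint to a unit vector on the sphere (x = cos φ cos λ, y = cos φ sin λ, z = sin φ).
The central angle between the endpoints is δ = arccos(p₁·p₂) ≈ 1.590 rad (91.1°). The total great-circle distance is δ·R ≈ 1.590 × 6371 ≈ 10132 km, so the target fraction is f = 4500/10132 ≈ 0.444.
Interpolate at f ≈ 0.444 with slerp weights a = sin((1−f)δ)/sin δ ≈ 0.773, b = sin(fδ)/sin δ ≈ 0.649.
p = a·p₁ + b·p₂ ≈ (0.141, -0.059, 0.988); φ = arcsin(p_z) ≈ 81.20°, λ = atan2(p_y, p_x) ≈ -22.57°.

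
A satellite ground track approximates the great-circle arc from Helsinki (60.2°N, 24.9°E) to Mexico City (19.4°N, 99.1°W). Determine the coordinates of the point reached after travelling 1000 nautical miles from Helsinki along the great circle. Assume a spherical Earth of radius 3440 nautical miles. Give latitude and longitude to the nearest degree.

≈ (67°N, 10°W)

From cos δ = sin φ₁ sin φ₂ + cos φ₁ cos φ₂ cos Δλ, the central angle is δ ≈ 1.545 rad (88.5°). The total great-circle distance is δ·R ≈ 1.545 × 3440 ≈ 5314 nmi, so the target fraction is f = 1000/5314 ≈ 0.188.
Interpolate at f ≈ 0.188 with slerp weights a = sin((1−f)δ)/sin δ ≈ 0.951, b = sin(fδ)/sin δ ≈ 0.287.
p = a·p₁ + b·p₂ ≈ (0.386, -0.068, 0.920); φ = arcsin(p_z) ≈ 66.94°, λ = atan2(p_y, p_x) ≈ -10.02°.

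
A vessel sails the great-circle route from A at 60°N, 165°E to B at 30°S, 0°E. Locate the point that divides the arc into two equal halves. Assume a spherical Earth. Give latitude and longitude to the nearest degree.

The haversine formula gives a central angle δ ≈ 2.589 rad (148.4°) between the endpoints.
Interpolate at f = 1/2 with slerp weights a = sin((1−f)δ)/sin δ ≈ 1.834, b = sin(fδ)/sin δ ≈ 1.834.
p = a·p₁ + b·p₂ ≈ (0.702, 0.237, 0.671); φ = arcsin(p_z) ≈ 42.15°, λ = atan2(p_y, p_x) ≈ 18.67°.

≈ 42°N, 19°E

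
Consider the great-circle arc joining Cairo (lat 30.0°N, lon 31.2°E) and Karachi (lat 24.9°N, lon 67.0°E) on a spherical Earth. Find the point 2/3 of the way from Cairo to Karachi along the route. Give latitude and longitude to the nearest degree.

≈ lat 28°N, lon 55°E

Write both endpoints as unit vectors p₁, p₂ with components (cos φ cos λ, cos φ sin λ, sin φ).
The central angle between the endpoints is δ = arccos(p₁·p₂) ≈ 0.559 rad (32.0°).
Interpolate at f = 2/3 with slerp weights a = sin((1−f)δ)/sin δ ≈ 0.349, b = sin(fδ)/sin δ ≈ 0.687.
p = a·p₁ + b·p₂ ≈ (0.502, 0.730, 0.464); φ = arcsin(p_z) ≈ 27.63°, λ = atan2(p_y, p_x) ≈ 55.48°.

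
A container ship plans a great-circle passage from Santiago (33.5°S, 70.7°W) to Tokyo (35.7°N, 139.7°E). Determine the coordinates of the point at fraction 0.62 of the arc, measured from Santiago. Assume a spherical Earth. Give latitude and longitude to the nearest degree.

Write both endpoints as unit vectors p₁, p₂ with components (cos φ cos λ, cos φ sin λ, sin φ).
The central angle between the endpoints is δ = arccos(p₁·p₂) ≈ 2.705 rad (155.0°).
Interpolate at f = 0.62 with slerp weights a = sin((1−f)δ)/sin δ ≈ 2.024, b = sin(fδ)/sin δ ≈ 2.351.
p = a·p₁ + b·p₂ ≈ (-0.898, -0.358, 0.255); φ = arcsin(p_z) ≈ 14.75°, λ = atan2(p_y, p_x) ≈ -158.25°.

≈ 15°N, 158°W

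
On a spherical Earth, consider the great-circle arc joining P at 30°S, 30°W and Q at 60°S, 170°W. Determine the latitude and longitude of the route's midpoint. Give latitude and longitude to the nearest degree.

≈ 67°S, 64°W

Convert each endpoint to a unit vector on the sphere (x = cos φ cos λ, y = cos φ sin λ, z = sin φ).
The central angle between the endpoints is δ = arccos(p₁·p₂) ≈ 1.469 rad (84.2°).
Interpolate at f = 1/2 with slerp weights a = sin((1−f)δ)/sin δ ≈ 0.674, b = sin(fδ)/sin δ ≈ 0.674.
p = a·p₁ + b·p₂ ≈ (0.174, -0.350, -0.920); φ = arcsin(p_z) ≈ -66.99°, λ = atan2(p_y, p_x) ≈ -63.64°.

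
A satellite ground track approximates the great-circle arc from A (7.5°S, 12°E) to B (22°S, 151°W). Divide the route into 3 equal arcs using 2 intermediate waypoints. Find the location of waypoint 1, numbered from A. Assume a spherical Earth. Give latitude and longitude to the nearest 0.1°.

From cos δ = sin φ₁ sin φ₂ + cos φ₁ cos φ₂ cos Δλ, the central angle is δ ≈ 2.550 rad (146.1°).
Interpolate at f = 1/3 with slerp weights a = sin((1−f)δ)/sin δ ≈ 1.779, b = sin(fδ)/sin δ ≈ 1.348.
p = a·p₁ + b·p₂ ≈ (0.632, -0.239, -0.737); φ = arcsin(p_z) ≈ -47.48°, λ = atan2(p_y, p_x) ≈ -20.72°.

≈ (47.5°S, 20.7°W)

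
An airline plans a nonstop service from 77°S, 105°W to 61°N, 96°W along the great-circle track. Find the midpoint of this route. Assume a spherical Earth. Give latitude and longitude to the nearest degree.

≈ 8°S, 99°W

Convert each endpoint to a unit vector on the sphere (x = cos φ cos λ, y = cos φ sin λ, z = sin φ).
The central angle between the endpoints is δ = arccos(p₁·p₂) ≈ 2.411 rad (138.1°).
Interpolate at f = 1/2 with slerp weights a = sin((1−f)δ)/sin δ ≈ 1.399, b = sin(fδ)/sin δ ≈ 1.399.
p = a·p₁ + b·p₂ ≈ (-0.152, -0.978, -0.140); φ = arcsin(p_z) ≈ -8.02°, λ = atan2(p_y, p_x) ≈ -98.85°.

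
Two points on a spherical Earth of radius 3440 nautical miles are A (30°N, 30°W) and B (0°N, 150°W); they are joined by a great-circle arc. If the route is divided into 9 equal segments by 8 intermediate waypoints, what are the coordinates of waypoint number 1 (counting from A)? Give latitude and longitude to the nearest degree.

From cos δ = sin φ₁ sin φ₂ + cos φ₁ cos φ₂ cos Δλ, the central angle is δ ≈ 2.019 rad (115.7°).
Interpolate at f = 1/9 with slerp weights a = sin((1−f)δ)/sin δ ≈ 1.082, b = sin(fδ)/sin δ ≈ 0.247.
p = a·p₁ + b·p₂ ≈ (0.598, -0.592, 0.541); φ = arcsin(p_z) ≈ 32.74°, λ = atan2(p_y, p_x) ≈ -44.72°.

≈ (33°N, 45°W)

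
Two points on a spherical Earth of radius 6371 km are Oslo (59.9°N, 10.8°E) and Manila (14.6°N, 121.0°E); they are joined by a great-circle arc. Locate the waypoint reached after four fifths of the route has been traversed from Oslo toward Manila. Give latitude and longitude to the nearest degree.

Write both endpoints as unit vectors p₁, p₂ with components (cos φ cos λ, cos φ sin λ, sin φ).
The central angle between the endpoints is δ = arccos(p₁·p₂) ≈ 1.520 rad (87.1°).
Interpolate at f = 4/5 with slerp weights a = sin((1−f)δ)/sin δ ≈ 0.300, b = sin(fδ)/sin δ ≈ 0.939.
p = a·p₁ + b·p₂ ≈ (-0.320, 0.807, 0.496); φ = arcsin(p_z) ≈ 29.74°, λ = atan2(p_y, p_x) ≈ 111.65°.

≈ 30°N, 112°E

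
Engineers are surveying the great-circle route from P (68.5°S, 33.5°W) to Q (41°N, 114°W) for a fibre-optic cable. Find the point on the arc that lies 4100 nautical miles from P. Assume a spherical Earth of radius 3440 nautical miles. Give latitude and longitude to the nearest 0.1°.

Convert each endpoint to a unit vector on the sphere (x = cos φ cos λ, y = cos φ sin λ, z = sin φ).
The central angle between the endpoints is δ = arccos(p₁·p₂) ≈ 2.171 rad (124.4°). The total great-circle distance is δ·R ≈ 2.171 × 3440 ≈ 7468 nmi, so the target fraction is f = 4100/7468 ≈ 0.549.
Interpolate at f ≈ 0.549 with slerp weights a = sin((1−f)δ)/sin δ ≈ 1.006, b = sin(fδ)/sin δ ≈ 1.126.
p = a·p₁ + b·p₂ ≈ (-0.038, -0.980, -0.197); φ = arcsin(p_z) ≈ -11.37°, λ = atan2(p_y, p_x) ≈ -92.23°.

≈ (11.4°S, 92.2°W)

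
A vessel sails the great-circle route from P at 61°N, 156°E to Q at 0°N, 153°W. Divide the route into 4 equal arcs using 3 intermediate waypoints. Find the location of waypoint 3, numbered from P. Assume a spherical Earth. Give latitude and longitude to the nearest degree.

≈ 17°N, 160°W

Write both endpoints as unit vectors p₁, p₂ with components (cos φ cos λ, cos φ sin λ, sin φ).
The central angle between the endpoints is δ = arccos(p₁·p₂) ≈ 1.261 rad (72.2°).
Interpolate at f = 3/4 with slerp weights a = sin((1−f)δ)/sin δ ≈ 0.326, b = sin(fδ)/sin δ ≈ 0.851.
p = a·p₁ + b·p₂ ≈ (-0.903, -0.322, 0.285); φ = arcsin(p_z) ≈ 16.54°, λ = atan2(p_y, p_x) ≈ -160.35°.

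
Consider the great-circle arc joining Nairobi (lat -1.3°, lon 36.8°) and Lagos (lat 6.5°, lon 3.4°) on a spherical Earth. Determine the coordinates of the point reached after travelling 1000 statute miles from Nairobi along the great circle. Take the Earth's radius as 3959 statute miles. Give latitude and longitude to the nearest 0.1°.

From cos δ = sin φ₁ sin φ₂ + cos φ₁ cos φ₂ cos Δλ, the central angle is δ ≈ 0.598 rad (34.2°). The total great-circle distance is δ·R ≈ 0.598 × 3959 ≈ 2366 mi, so the target fraction is f = 1000/2366 ≈ 0.423.
Interpolate at f ≈ 0.423 with slerp weights a = sin((1−f)δ)/sin δ ≈ 0.601, b = sin(fδ)/sin δ ≈ 0.444.
p = a·p₁ + b·p₂ ≈ (0.922, 0.386, 0.037); φ = arcsin(p_z) ≈ 2.10°, λ = atan2(p_y, p_x) ≈ 22.73°.

≈ lat 2.1°, lon 22.7°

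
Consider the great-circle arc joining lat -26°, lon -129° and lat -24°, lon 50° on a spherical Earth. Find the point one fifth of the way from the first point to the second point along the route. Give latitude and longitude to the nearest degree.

Convert each endpoint to a unit vector on the sphere (x = cos φ cos λ, y = cos φ sin λ, z = sin φ).
The central angle between the endpoints is δ = arccos(p₁·p₂) ≈ 2.269 rad (130.0°).
Interpolate at f = 1/5 with slerp weights a = sin((1−f)δ)/sin δ ≈ 1.266, b = sin(fδ)/sin δ ≈ 0.572.
p = a·p₁ + b·p₂ ≈ (-0.380, -0.484, -0.788); φ = arcsin(p_z) ≈ -51.99°, λ = atan2(p_y, p_x) ≈ -128.15°.

≈ lat -52°, lon -128°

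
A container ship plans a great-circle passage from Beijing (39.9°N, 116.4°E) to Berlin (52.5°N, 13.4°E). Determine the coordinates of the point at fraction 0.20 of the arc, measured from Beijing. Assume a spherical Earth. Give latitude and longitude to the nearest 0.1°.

≈ (49.3°N, 103.2°E)

Convert each endpoint to a unit vector on the sphere (x = cos φ cos λ, y = cos φ sin λ, z = sin φ).
The central angle between the endpoints is δ = arccos(p₁·p₂) ≈ 1.155 rad (66.2°).
Interpolate at f = 0.20 with slerp weights a = sin((1−f)δ)/sin δ ≈ 0.872, b = sin(fδ)/sin δ ≈ 0.250.
p = a·p₁ + b·p₂ ≈ (-0.149, 0.635, 0.758); φ = arcsin(p_z) ≈ 49.30°, λ = atan2(p_y, p_x) ≈ 103.24°.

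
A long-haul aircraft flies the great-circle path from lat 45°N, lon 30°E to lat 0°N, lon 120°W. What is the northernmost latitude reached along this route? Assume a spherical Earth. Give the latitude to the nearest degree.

≈ 63°N

The great circle lies in the plane with unit normal n̂ = (p₁ × p₂)/|p₁ × p₂|.
Here n̂_z ≈ -0.447; the vertex latitude is φ_max = arccos|n̂_z| ≈ 63.4°.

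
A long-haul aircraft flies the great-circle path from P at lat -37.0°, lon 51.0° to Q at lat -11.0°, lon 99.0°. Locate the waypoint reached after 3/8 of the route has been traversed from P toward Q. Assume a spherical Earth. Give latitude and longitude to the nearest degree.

≈ lat -29°, lon 72°

The haversine formula gives a central angle δ ≈ 0.877 rad (50.3°) between the endpoints.
Interpolate at f = 3/8 with slerp weights a = sin((1−f)δ)/sin δ ≈ 0.678, b = sin(fδ)/sin δ ≈ 0.420.
p = a·p₁ + b·p₂ ≈ (0.276, 0.828, -0.488); φ = arcsin(p_z) ≈ -29.21°, λ = atan2(p_y, p_x) ≈ 71.56°.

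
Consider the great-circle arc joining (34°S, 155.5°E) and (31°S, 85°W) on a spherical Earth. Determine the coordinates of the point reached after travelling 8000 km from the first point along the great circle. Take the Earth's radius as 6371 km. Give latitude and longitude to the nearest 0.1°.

≈ (44.2°S, 106.8°W)

The haversine formula gives a central angle δ ≈ 1.633 rad (93.6°) between the endpoints. The total great-circle distance is δ·R ≈ 1.633 × 6371 ≈ 10402 km, so the target fraction is f = 8000/10402 ≈ 0.769.
Interpolate at f ≈ 0.769 with slerp weights a = sin((1−f)δ)/sin δ ≈ 0.369, b = sin(fδ)/sin δ ≈ 0.953.
p = a·p₁ + b·p₂ ≈ (-0.207, -0.687, -0.697); φ = arcsin(p_z) ≈ -44.18°, λ = atan2(p_y, p_x) ≈ -106.79°.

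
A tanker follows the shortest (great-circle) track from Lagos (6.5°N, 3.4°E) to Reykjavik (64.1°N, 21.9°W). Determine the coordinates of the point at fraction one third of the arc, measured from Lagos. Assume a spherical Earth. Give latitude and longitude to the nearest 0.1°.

Write both endpoints as unit vectors p₁, p₂ with components (cos φ cos λ, cos φ sin λ, sin φ).
The central angle between the endpoints is δ = arccos(p₁·p₂) ≈ 1.054 rad (60.4°).
Interpolate at f = 1/3 with slerp weights a = sin((1−f)δ)/sin δ ≈ 0.743, b = sin(fδ)/sin δ ≈ 0.396.
p = a·p₁ + b·p₂ ≈ (0.898, -0.021, 0.440); φ = arcsin(p_z) ≈ 26.12°, λ = atan2(p_y, p_x) ≈ -1.32°.

≈ 26.1°N, 1.3°W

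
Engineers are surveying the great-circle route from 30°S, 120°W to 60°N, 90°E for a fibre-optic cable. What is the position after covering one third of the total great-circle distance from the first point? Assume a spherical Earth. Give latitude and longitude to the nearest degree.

Convert each endpoint to a unit vector on the sphere (x = cos φ cos λ, y = cos φ sin λ, z = sin φ).
The central angle between the endpoints is δ = arccos(p₁·p₂) ≈ 2.512 rad (143.9°).
Interpolate at f = 1/3 with slerp weights a = sin((1−f)δ)/sin δ ≈ 1.688, b = sin(fδ)/sin δ ≈ 1.261.
p = a·p₁ + b·p₂ ≈ (-0.731, -0.636, 0.248); φ = arcsin(p_z) ≈ 14.34°, λ = atan2(p_y, p_x) ≈ -138.98°.

≈ 14°N, 139°W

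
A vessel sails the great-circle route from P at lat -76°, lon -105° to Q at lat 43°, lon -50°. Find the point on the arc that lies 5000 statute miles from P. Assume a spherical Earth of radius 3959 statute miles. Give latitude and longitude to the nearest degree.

≈ lat -8°, lon -61°

Convert each endpoint to a unit vector on the sphere (x = cos φ cos λ, y = cos φ sin λ, z = sin φ).
The central angle between the endpoints is δ = arccos(p₁·p₂) ≈ 2.165 rad (124.1°). The total great-circle distance is δ·R ≈ 2.165 × 3959 ≈ 8573 mi, so the target fraction is f = 5000/8573 ≈ 0.583.
Interpolate at f ≈ 0.583 with slerp weights a = sin((1−f)δ)/sin δ ≈ 0.948, b = sin(fδ)/sin δ ≈ 1.151.
p = a·p₁ + b·p₂ ≈ (0.482, -0.866, -0.135); φ = arcsin(p_z) ≈ -7.75°, λ = atan2(p_y, p_x) ≈ -60.92°.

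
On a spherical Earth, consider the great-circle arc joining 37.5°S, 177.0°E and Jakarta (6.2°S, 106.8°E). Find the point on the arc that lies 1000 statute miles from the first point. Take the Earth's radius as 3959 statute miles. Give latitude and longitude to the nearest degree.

≈ 34°S, 160°E

The haversine formula gives a central angle δ ≈ 1.231 rad (70.6°) between the endpoints. The total great-circle distance is δ·R ≈ 1.231 × 3959 ≈ 4875 mi, so the target fraction is f = 1000/4875 ≈ 0.205.
Interpolate at f ≈ 0.205 with slerp weights a = sin((1−f)δ)/sin δ ≈ 0.880, b = sin(fδ)/sin δ ≈ 0.265.
p = a·p₁ + b·p₂ ≈ (-0.773, 0.289, -0.564); φ = arcsin(p_z) ≈ -34.36°, λ = atan2(p_y, p_x) ≈ 159.52°.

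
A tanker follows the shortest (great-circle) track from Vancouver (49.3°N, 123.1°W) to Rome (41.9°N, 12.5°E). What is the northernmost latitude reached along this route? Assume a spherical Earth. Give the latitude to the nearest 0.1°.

The great circle lies in the plane with unit normal n̂ = (p₁ × p₂)/|p₁ × p₂|.
Here n̂_z ≈ +0.344; the vertex latitude is φ_max = arccos|n̂_z| ≈ 69.9°.

≈ 69.9°N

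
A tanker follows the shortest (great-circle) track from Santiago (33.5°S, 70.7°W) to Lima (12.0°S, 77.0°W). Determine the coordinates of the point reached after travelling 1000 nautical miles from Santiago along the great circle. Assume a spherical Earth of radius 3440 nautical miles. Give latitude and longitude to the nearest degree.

≈ (17°S, 76°W)

Convert each endpoint to a unit vector on the sphere (x = cos φ cos λ, y = cos φ sin λ, z = sin φ).
The central angle between the endpoints is δ = arccos(p₁·p₂) ≈ 0.388 rad (22.3°). The total great-circle distance is δ·R ≈ 0.388 × 3440 ≈ 1336 nmi, so the target fraction is f = 1000/1336 ≈ 0.748.
Interpolate at f ≈ 0.748 with slerp weights a = sin((1−f)δ)/sin δ ≈ 0.258, b = sin(fδ)/sin δ ≈ 0.757.
p = a·p₁ + b·p₂ ≈ (0.238, -0.924, -0.300); φ = arcsin(p_z) ≈ -17.43°, λ = atan2(p_y, p_x) ≈ -75.58°.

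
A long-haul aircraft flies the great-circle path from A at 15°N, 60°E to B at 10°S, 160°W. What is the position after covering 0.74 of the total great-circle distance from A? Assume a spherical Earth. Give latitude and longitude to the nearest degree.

≈ 1°S, 164°E

The haversine formula gives a central angle δ ≈ 2.455 rad (140.7°) between the endpoints.
Interpolate at f = 0.74 with slerp weights a = sin((1−f)δ)/sin δ ≈ 0.940, b = sin(fδ)/sin δ ≈ 1.531.
p = a·p₁ + b·p₂ ≈ (-0.962, 0.271, -0.022); φ = arcsin(p_z) ≈ -1.28°, λ = atan2(p_y, p_x) ≈ 164.26°.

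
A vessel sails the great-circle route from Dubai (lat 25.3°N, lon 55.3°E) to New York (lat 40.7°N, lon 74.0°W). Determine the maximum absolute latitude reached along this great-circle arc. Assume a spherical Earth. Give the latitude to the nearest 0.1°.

The great circle lies in the plane with unit normal n̂ = (p₁ × p₂)/|p₁ × p₂|.
Here n̂_z ≈ -0.537; the vertex latitude is φ_max = arccos|n̂_z| ≈ 57.5°.

≈ 57.5°N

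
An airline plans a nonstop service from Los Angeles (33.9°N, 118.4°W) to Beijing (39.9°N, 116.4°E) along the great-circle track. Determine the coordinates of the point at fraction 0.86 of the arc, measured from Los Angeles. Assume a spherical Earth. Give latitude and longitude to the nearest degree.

Write both endpoints as unit vectors p₁, p₂ with components (cos φ cos λ, cos φ sin λ, sin φ).
The central angle between the endpoints is δ = arccos(p₁·p₂) ≈ 1.580 rad (90.5°).
Interpolate at f = 0.86 with slerp weights a = sin((1−f)δ)/sin δ ≈ 0.219, b = sin(fδ)/sin δ ≈ 0.978.
p = a·p₁ + b·p₂ ≈ (-0.420, 0.512, 0.750); φ = arcsin(p_z) ≈ 48.55°, λ = atan2(p_y, p_x) ≈ 129.39°.

≈ 49°N, 129°E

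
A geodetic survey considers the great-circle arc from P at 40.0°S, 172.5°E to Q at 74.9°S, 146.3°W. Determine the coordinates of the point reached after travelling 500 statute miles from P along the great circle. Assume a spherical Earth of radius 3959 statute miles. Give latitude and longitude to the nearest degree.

≈ 47°S, 175°E

The haversine formula gives a central angle δ ≈ 0.691 rad (39.6°) between the endpoints. The total great-circle distance is δ·R ≈ 0.691 × 3959 ≈ 2735 mi, so the target fraction is f = 500/2735 ≈ 0.183.
Interpolate at f ≈ 0.183 with slerp weights a = sin((1−f)δ)/sin δ ≈ 0.840, b = sin(fδ)/sin δ ≈ 0.198.
p = a·p₁ + b·p₂ ≈ (-0.681, 0.055, -0.731); φ = arcsin(p_z) ≈ -46.94°, λ = atan2(p_y, p_x) ≈ 175.35°.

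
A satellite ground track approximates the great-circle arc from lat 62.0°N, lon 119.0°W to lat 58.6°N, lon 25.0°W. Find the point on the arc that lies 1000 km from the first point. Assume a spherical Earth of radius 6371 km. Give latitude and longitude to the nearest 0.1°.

From cos δ = sin φ₁ sin φ₂ + cos φ₁ cos φ₂ cos Δλ, the central angle is δ ≈ 0.743 rad (42.6°). The total great-circle distance is δ·R ≈ 0.743 × 6371 ≈ 4732 km, so the target fraction is f = 1000/4732 ≈ 0.211.
Interpolate at f ≈ 0.211 with slerp weights a = sin((1−f)δ)/sin δ ≈ 0.817, b = sin(fδ)/sin δ ≈ 0.231.
p = a·p₁ + b·p₂ ≈ (-0.077, -0.387, 0.919); φ = arcsin(p_z) ≈ 66.79°, λ = atan2(p_y, p_x) ≈ -101.26°.

≈ lat 66.8°N, lon 101.3°W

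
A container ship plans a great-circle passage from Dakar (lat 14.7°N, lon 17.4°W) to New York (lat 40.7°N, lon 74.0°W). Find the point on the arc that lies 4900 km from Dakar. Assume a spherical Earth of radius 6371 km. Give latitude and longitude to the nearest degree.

Write both endpoints as unit vectors p₁, p₂ with components (cos φ cos λ, cos φ sin λ, sin φ).
The central angle between the endpoints is δ = arccos(p₁·p₂) ≈ 0.965 rad (55.3°). The total great-circle distance is δ·R ≈ 0.965 × 6371 ≈ 6150 km, so the target fraction is f = 4900/6150 ≈ 0.797.
Interpolate at f ≈ 0.797 with slerp weights a = sin((1−f)δ)/sin δ ≈ 0.237, b = sin(fδ)/sin δ ≈ 0.846.
p = a·p₁ + b·p₂ ≈ (0.396, -0.685, 0.612); φ = arcsin(p_z) ≈ 37.72°, λ = atan2(p_y, p_x) ≈ -59.99°.

≈ lat 38°N, lon 60°W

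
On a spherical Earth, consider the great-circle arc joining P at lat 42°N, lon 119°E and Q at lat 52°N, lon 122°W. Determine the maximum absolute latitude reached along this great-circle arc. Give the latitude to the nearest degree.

The great circle lies in the plane with unit normal n̂ = (p₁ × p₂)/|p₁ × p₂|.
Here n̂_z ≈ +0.420; the vertex latitude is φ_max = arccos|n̂_z| ≈ 65.1°.
Check via Clairaut: cos φ_max = |cos φ₁| · sin C = cos(42.0°)·sin(34.4°) ≈ 0.420, again giving ≈ 65.1°.

≈ 65°N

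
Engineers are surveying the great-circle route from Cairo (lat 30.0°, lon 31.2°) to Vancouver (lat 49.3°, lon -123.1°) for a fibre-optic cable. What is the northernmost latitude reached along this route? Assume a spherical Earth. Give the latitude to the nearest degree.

The great circle lies in the plane with unit normal n̂ = (p₁ × p₂)/|p₁ × p₂|.
Here n̂_z ≈ -0.247; the vertex latitude is φ_max = arccos|n̂_z| ≈ 75.7°.
Check via Clairaut: cos φ_max = |cos φ₁| · sin C = cos(30.0°)·sin(16.6°) ≈ 0.247, again giving ≈ 75.7°.

≈ 76°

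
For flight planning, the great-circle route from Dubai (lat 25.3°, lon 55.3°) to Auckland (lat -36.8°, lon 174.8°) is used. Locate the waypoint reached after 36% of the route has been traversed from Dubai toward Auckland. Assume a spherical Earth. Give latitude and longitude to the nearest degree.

Convert each endpoint to a unit vector on the sphere (x = cos φ cos λ, y = cos φ sin λ, z = sin φ).
The central angle between the endpoints is δ = arccos(p₁·p₂) ≈ 2.230 rad (127.8°).
Interpolate at f = 0.36 with slerp weights a = sin((1−f)δ)/sin δ ≈ 1.252, b = sin(fδ)/sin δ ≈ 0.910.
p = a·p₁ + b·p₂ ≈ (-0.081, 0.997, -0.010); φ = arcsin(p_z) ≈ -0.57°, λ = atan2(p_y, p_x) ≈ 94.66°.

≈ lat -1°, lon 95°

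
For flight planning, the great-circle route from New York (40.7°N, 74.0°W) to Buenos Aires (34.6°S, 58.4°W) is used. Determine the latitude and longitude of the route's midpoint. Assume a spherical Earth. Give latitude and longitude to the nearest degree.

≈ 3°N, 66°W

Write both endpoints as unit vectors p₁, p₂ with components (cos φ cos λ, cos φ sin λ, sin φ).
The central angle between the endpoints is δ = arccos(p₁·p₂) ≈ 1.338 rad (76.7°).
Interpolate at f = 1/2 with slerp weights a = sin((1−f)δ)/sin δ ≈ 0.637, b = sin(fδ)/sin δ ≈ 0.637.
p = a·p₁ + b·p₂ ≈ (0.408, -0.911, 0.054); φ = arcsin(p_z) ≈ 3.08°, λ = atan2(p_y, p_x) ≈ -65.88°.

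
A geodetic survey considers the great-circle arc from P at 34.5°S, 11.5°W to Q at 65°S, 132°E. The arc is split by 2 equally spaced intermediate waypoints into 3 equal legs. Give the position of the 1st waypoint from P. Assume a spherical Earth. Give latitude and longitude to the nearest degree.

≈ 59°S, 1°E

Convert each endpoint to a unit vector on the sphere (x = cos φ cos λ, y = cos φ sin λ, z = sin φ).
The central angle between the endpoints is δ = arccos(p₁·p₂) ≈ 1.335 rad (76.5°).
Interpolate at f = 1/3 with slerp weights a = sin((1−f)δ)/sin δ ≈ 0.799, b = sin(fδ)/sin δ ≈ 0.443.
p = a·p₁ + b·p₂ ≈ (0.520, 0.008, -0.854); φ = arcsin(p_z) ≈ -58.65°, λ = atan2(p_y, p_x) ≈ 0.85°.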